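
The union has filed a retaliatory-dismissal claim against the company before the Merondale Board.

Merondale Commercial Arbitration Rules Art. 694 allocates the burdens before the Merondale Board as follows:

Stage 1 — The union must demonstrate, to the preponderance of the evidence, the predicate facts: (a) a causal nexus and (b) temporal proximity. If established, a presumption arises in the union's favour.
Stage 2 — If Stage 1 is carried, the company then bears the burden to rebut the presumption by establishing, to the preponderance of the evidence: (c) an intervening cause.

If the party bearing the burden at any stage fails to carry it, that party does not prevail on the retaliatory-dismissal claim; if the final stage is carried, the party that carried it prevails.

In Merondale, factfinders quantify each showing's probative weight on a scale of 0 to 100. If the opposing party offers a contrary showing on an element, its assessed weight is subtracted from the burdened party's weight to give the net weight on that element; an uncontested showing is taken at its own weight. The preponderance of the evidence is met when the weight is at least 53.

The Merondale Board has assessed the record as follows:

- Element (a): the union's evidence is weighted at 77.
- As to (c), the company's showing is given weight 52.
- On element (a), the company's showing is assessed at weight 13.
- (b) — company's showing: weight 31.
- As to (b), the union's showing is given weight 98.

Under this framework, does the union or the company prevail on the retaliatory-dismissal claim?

Stage 1 — burden on union; standard: the preponderance of the evidence (weight is at least 53).
    (a): 77 − 13 = 64 ≥ 53 [met]
    (b): 98 − 31 = 67 ≥ 53 [met]
  All elements met. The burden passes to the company.
Stage 2 — burden on company; standard: the preponderance of the evidence (weight is at least 53).
    (c): 52 < 53 [not met]
  Not every element is met, so the company fails to carry Stage 2.
The union prevails.

union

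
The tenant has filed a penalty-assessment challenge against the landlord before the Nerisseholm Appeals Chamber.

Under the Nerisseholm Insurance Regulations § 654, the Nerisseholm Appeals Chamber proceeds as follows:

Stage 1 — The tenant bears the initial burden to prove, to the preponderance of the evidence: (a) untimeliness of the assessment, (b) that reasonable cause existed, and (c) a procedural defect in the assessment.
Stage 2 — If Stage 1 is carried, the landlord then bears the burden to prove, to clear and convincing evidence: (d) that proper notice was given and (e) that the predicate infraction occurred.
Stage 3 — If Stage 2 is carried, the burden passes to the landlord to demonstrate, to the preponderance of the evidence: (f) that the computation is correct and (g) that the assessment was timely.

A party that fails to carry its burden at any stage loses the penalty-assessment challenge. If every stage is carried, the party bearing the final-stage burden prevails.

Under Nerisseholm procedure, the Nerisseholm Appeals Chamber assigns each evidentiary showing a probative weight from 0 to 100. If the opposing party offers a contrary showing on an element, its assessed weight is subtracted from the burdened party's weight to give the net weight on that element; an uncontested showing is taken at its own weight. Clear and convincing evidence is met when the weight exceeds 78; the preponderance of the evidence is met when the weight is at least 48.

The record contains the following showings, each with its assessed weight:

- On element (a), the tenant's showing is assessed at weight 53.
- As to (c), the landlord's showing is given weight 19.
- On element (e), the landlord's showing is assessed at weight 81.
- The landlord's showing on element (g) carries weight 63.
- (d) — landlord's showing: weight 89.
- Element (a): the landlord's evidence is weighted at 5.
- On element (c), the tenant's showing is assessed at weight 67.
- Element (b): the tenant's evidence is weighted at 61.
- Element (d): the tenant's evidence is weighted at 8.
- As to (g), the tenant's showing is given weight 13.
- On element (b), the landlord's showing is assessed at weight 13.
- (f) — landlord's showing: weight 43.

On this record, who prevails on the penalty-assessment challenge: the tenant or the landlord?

tenant

Stage 1 — burden on tenant; standard: the preponderance of the evidence (weight is at least 48).
    (a): 53 − 5 = 48 ≥ 48 [met]
    (b): 61 − 13 = 48 ≥ 48 [met]
    (c): 67 − 19 = 48 ≥ 48 [met]
  Stage 1 is satisfied; the onus moves to the landlord.
Stage 2 — burden on landlord; standard: clear and convincing evidence (weight exceeds 78).
    (d): 89 − 8 = 81 > 78 [met]
    (e): 81 > 78 [met]
  Stage 2 carried; the burden remains with the landlord.
Stage 3 — burden on landlord; standard: the preponderance of the evidence (weight is at least 48).
    (f): 43 < 48 [not met]
    (g): 63 − 13 = 50 ≥ 48 [met]
  The landlord does not carry Stage 3.
The analysis ends at Stage 3; the tenant prevails.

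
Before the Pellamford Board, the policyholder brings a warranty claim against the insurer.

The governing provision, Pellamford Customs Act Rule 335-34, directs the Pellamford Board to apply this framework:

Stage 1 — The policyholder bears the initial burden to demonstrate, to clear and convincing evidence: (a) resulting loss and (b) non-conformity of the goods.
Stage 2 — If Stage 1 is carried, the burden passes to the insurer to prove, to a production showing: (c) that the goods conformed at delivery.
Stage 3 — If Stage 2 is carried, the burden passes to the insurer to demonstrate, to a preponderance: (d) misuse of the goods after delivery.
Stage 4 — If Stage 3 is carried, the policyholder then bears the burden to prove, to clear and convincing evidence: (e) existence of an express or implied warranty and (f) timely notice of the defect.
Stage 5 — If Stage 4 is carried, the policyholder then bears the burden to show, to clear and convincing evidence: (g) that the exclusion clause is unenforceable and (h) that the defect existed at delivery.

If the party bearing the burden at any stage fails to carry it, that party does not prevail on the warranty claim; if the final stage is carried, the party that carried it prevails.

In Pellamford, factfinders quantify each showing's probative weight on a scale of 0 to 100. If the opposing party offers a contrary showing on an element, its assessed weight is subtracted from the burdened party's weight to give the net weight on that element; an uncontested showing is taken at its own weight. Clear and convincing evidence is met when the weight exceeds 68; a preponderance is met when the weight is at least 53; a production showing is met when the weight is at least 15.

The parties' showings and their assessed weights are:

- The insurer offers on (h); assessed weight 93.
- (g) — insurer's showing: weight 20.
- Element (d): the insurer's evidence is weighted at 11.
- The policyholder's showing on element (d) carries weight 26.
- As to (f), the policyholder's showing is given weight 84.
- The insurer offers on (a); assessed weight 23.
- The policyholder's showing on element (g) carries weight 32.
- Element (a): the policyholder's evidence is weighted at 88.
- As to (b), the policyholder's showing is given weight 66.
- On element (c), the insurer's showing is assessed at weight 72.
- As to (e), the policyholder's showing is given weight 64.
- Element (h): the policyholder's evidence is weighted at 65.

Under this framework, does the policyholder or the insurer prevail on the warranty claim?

Stage 1 — burden on policyholder; standard: clear and convincing evidence (weight exceeds 68).
    (a): 88 − 23 = 65 ≤ 68 [not met]
    (b): 66 ≤ 68 [not met]
  Stage 1 not carried; the policyholder fails its burden.
The analysis ends at Stage 1; the insurer prevails.

insurer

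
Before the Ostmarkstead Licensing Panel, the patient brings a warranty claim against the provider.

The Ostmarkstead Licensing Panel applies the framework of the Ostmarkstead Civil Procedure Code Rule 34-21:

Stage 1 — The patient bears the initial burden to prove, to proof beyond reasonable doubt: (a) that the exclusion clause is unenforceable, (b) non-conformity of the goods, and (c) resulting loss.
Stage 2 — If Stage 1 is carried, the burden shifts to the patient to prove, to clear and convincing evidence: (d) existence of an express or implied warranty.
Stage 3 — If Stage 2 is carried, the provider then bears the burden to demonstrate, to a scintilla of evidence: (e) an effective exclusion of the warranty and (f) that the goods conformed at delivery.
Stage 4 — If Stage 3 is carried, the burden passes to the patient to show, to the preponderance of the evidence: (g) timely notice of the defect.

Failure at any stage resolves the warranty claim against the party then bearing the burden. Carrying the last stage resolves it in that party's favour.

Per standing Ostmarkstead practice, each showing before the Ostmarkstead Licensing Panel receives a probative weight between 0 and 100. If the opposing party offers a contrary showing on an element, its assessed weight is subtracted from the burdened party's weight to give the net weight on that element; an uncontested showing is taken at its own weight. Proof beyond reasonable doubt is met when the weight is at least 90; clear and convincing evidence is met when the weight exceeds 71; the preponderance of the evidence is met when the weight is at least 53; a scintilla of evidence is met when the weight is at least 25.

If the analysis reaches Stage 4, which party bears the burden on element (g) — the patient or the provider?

patient

Stage 4's rule assigns the burden to the patient (to the preponderance of the evidence).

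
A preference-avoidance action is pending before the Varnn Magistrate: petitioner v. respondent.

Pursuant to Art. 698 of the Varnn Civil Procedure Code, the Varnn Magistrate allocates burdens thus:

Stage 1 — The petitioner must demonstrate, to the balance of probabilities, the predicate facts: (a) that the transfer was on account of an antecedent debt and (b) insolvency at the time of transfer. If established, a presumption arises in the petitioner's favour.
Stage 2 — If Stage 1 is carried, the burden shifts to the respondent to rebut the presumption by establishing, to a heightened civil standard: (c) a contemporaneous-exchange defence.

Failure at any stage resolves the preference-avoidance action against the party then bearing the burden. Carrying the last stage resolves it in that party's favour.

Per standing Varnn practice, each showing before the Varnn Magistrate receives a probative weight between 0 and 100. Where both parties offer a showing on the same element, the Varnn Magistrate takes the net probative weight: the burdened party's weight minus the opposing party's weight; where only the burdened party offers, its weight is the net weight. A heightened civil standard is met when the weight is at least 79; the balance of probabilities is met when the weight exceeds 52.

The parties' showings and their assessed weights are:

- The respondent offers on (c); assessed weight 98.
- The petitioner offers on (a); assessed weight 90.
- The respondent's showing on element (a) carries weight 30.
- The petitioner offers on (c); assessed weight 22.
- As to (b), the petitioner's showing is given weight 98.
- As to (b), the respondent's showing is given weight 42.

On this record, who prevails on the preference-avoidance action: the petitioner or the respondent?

petitioner

Stage 1 — burden on petitioner; standard: the balance of probabilities (weight exceeds 52).
    (a): 90 − 30 = 60 > 52 [met]
    (b): 98 − 42 = 56 > 52 [met]
  Stage 1 is satisfied; the onus moves to the respondent.
Stage 2 — burden on respondent; standard: a heightened civil standard (weight is at least 79).
    (c): 98 − 22 = 76 < 79 [not met]
  Not every element is met, so the respondent fails to carry Stage 2.
The analysis ends at Stage 2; the petitioner prevails.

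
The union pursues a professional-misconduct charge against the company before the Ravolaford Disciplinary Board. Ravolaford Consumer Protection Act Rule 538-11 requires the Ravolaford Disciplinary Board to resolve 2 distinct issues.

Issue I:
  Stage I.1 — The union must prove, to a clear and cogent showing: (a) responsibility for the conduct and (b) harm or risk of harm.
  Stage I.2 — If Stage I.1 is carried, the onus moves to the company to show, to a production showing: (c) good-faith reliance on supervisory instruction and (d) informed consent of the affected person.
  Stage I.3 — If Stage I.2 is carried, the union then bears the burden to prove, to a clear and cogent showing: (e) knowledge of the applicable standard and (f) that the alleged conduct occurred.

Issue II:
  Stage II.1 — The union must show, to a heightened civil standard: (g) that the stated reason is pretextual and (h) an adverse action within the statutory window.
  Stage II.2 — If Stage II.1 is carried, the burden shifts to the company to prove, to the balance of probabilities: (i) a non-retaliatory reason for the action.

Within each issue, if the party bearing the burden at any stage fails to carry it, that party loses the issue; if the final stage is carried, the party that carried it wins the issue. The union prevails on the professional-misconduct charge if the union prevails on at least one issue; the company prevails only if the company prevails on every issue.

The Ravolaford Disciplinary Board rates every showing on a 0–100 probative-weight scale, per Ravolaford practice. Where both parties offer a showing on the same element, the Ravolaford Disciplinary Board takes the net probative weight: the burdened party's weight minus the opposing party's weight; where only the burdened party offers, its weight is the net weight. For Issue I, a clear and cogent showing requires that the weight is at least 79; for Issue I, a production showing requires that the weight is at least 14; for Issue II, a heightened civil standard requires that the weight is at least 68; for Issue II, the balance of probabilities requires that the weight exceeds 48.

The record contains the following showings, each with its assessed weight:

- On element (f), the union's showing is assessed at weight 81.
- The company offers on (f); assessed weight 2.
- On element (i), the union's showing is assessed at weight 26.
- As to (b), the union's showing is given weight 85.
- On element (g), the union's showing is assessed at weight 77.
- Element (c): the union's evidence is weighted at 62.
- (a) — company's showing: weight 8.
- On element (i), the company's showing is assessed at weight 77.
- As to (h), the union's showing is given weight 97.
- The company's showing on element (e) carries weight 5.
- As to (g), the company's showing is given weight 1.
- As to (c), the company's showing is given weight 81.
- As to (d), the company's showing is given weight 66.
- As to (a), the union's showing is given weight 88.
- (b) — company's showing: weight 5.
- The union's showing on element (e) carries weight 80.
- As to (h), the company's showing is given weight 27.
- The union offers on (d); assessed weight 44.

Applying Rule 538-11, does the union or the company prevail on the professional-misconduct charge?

company

— Issue I —
Stage I.1 — burden on union; standard: a clear and cogent showing (weight is at least 79).
    (a): 88 − 8 = 80 ≥ 79 [met]
    (b): 85 − 5 = 80 ≥ 79 [met]
  The union carries Stage I.1; the company now bears the burden.
Stage I.2 — burden on company; standard: a production showing (weight is at least 14).
    (c): 81 − 62 = 19 ≥ 14 [met]
    (d): 66 − 44 = 22 ≥ 14 [met]
  All elements met. The burden passes to the union.
Stage I.3 — burden on union; standard: a clear and cogent showing (weight is at least 79).
    (e): 80 − 5 = 75 < 79 [not met]
    (f): 81 − 2 = 79 ≥ 79 [met]
  Stage I.3 not carried; the union fails its burden.
So the company prevails on this issue.
— Issue II —
At Stage II.1 the union must meet a heightened civil standard (weight is at least 68): on (g) the weight is 77 less the opposing 1 gives net 76, ≥ 68, so (g) meets the standard; on (h) the weight is 97 less the opposing 27 gives net 70, ≥ 68, so (h) meets the standard.
  Stage II.1 carried; the burden shifts to the company.
At Stage II.2 the company must meet the balance of probabilities (weight exceeds 48): on (i) the weight is 77 less the opposing 26 gives net 51, > 48, so (i) meets the standard.
  All elements met at the final stage.
Every stage carried; the company prevails on this issue.
Per-issue: Issue I → company; Issue II → company. The union must prevail on at least one issue; overall, the company prevails.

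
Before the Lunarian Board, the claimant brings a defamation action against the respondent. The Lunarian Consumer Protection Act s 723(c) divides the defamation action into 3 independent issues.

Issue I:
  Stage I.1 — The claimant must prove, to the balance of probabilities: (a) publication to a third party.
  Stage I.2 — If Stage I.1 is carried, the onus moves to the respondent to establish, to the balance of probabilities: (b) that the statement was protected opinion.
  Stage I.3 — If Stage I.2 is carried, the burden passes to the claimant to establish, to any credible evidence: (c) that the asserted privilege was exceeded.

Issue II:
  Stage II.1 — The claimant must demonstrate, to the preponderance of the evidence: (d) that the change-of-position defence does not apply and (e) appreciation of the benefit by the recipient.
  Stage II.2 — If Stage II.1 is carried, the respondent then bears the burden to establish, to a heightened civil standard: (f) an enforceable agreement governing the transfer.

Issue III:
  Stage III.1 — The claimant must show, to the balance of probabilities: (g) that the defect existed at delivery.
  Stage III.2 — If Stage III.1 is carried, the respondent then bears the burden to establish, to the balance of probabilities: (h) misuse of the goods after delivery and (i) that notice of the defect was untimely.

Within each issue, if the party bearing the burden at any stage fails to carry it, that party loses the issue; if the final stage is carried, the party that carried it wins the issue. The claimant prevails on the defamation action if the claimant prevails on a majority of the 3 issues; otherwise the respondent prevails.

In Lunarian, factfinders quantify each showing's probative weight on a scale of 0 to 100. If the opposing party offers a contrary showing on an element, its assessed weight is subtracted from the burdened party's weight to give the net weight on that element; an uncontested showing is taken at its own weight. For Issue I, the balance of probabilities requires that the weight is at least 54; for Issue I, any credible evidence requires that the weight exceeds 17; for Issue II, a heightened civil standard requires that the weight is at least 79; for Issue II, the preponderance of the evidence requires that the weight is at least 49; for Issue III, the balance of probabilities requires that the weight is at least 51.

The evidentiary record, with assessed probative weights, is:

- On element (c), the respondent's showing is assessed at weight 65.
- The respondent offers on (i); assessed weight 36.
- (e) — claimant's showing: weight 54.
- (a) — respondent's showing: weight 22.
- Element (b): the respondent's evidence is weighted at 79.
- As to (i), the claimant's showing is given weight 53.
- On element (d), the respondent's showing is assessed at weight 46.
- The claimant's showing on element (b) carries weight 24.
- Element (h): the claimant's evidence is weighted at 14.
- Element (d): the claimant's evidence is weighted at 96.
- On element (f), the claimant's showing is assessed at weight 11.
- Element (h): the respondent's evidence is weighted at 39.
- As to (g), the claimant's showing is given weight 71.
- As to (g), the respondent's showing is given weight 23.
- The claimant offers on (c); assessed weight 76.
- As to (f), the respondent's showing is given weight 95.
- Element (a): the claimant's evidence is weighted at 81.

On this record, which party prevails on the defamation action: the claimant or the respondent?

respondent

— Issue I —
Stage I.1 — burden on claimant; standard: the balance of probabilities (weight is at least 54).
    (a): 81 − 22 = 59 ≥ 54 [met]
  All elements met. The burden passes to the respondent.
Stage I.2 — burden on respondent; standard: the balance of probabilities (weight is at least 54).
    (b): 79 − 24 = 55 ≥ 54 [met]
  The respondent carries Stage I.2; the claimant now bears the burden.
Stage I.3 — burden on claimant; standard: any credible evidence (weight exceeds 17).
    (c): 76 − 65 = 11 ≤ 17 [not met]
  Not every element is met, so the claimant fails to carry Stage I.3.
The analysis ends at Stage I.3; the respondent prevails on this issue.
— Issue II —
Stage II.1 (claimant, the preponderance of the evidence, weight is at least 49): (d) net 96−46=50 ≥ 49 — meets; (e) 54 ≥ 49 — meets.
  All elements met. The burden passes to the respondent.
Stage II.2 (respondent, a heightened civil standard, weight is at least 79): (f) net 95−11=84 ≥ 79 — meets.
  The respondent carries the last stage.
With every stage satisfied, the respondent prevails on this issue.
— Issue III —
At Stage III.1 the claimant must meet the balance of probabilities (weight is at least 51): on (g) the weight is 71 less the opposing 23 gives net 48, which does not reach 51, so (g) does not meet the standard.
  Not every element is met, so the claimant fails to carry Stage III.1.
The respondent prevails on this issue.
Per-issue: Issue I → respondent; Issue II → respondent; Issue III → respondent. The claimant must prevail on a majority of issues; overall, the respondent prevails.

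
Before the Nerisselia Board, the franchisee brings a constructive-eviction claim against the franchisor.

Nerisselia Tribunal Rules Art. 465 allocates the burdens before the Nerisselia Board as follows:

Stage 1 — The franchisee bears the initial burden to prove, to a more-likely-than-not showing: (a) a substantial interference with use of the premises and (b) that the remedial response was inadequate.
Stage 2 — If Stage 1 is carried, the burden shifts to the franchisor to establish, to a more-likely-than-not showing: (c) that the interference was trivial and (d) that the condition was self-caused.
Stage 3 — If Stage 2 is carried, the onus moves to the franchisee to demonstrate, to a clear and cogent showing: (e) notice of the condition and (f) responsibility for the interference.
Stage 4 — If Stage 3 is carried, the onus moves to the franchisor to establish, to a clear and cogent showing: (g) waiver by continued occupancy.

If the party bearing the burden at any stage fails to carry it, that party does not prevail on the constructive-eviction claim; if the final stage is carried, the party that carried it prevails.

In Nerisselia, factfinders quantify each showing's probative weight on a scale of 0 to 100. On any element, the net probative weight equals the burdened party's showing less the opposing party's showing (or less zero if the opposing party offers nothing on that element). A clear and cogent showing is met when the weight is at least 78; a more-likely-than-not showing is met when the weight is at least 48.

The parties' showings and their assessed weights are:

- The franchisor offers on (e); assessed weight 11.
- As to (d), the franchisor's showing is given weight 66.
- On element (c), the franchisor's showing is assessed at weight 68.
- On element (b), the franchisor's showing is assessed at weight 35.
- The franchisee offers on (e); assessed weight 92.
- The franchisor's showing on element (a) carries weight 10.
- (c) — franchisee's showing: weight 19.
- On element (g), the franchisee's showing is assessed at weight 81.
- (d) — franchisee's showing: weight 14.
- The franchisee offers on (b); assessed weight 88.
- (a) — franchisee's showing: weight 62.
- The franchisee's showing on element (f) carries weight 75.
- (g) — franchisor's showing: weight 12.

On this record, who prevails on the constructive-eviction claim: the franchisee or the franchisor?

franchisor

At Stage 1 the franchisee must meet a more-likely-than-not showing (weight is at least 48): on (a) the weight is 62 less the opposing 10 gives net 52, ≥ 48, so (a) meets the standard; on (b) the weight is 88 less the opposing 35 gives net 53, ≥ 48, so (b) meets the standard.
  Stage 1 is satisfied; the onus moves to the franchisor.
At Stage 2 the franchisor must meet a more-likely-than-not showing (weight is at least 48): on (c) the weight is 68 less the opposing 19 gives net 49, which does reach 48, so (c) meets the standard; on (d) the weight is 66 less the opposing 14 gives net 52, which does reach 48, so (d) meets the standard.
  All elements met. The burden passes to the franchisee.
At Stage 3 the franchisee must meet a clear and cogent showing (weight is at least 78): on (e) the weight is 92 less the opposing 11 gives net 81, ≥ 78, so (e) meets the standard; on (f) the weight is 75, < 78, so (f) does not meet the standard.
  Stage 3 not carried; the franchisee fails its burden.
So the franchisor prevails.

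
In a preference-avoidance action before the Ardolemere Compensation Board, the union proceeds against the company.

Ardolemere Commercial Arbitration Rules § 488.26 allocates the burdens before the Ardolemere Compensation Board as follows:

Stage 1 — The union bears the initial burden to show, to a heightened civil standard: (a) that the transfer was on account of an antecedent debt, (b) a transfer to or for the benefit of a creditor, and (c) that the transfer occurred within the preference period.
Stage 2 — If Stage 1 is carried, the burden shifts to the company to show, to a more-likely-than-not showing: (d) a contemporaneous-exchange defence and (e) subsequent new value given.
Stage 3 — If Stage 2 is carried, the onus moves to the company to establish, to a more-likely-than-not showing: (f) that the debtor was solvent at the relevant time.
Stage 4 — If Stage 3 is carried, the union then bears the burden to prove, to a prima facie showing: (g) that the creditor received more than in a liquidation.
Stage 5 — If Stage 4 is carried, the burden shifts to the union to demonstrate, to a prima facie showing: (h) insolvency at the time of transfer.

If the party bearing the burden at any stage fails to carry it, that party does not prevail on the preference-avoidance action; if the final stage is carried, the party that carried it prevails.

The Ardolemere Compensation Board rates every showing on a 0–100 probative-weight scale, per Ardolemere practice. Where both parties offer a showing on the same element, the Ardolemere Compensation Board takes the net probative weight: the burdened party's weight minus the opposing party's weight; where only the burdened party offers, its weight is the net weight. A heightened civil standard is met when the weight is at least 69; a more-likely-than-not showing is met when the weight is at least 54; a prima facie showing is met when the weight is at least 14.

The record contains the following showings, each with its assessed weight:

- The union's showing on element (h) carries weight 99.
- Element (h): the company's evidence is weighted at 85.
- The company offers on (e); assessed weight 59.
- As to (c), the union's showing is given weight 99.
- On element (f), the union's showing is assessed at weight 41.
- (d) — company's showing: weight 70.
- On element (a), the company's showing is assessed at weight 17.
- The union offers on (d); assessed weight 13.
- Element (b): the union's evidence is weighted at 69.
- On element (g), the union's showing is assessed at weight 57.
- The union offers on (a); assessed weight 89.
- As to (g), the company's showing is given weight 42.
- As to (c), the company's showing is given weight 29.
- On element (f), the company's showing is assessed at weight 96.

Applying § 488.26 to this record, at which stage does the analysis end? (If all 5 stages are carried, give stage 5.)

stage 5

At Stage 1 the union must meet a heightened civil standard (weight is at least 69): on (a) the weight is 89 less the opposing 17 gives net 72, which does reach 69, so (a) meets the standard; on (b) the weight is 69, which does reach 69, so (b) meets the standard; on (c) the weight is 99 less the opposing 29 gives net 70, ≥ 69, so (c) meets the standard.
  Stage 1 carried; the burden shifts to the company.
At Stage 2 the company must meet a more-likely-than-not showing (weight is at least 54): on (d) the weight is 70 less the opposing 13 gives net 57, which does reach 54, so (d) meets the standard; on (e) the weight is 59, which does reach 54, so (e) meets the standard.
  All elements met. The company retains the burden for Stage 3.
At Stage 3 the company must meet a more-likely-than-not showing (weight is at least 54): on (f) the weight is 96 less the opposing 41 gives net 55, which does reach 54, so (f) meets the standard.
  All elements met. The burden passes to the union.
At Stage 4 the union must meet a prima facie showing (weight is at least 14): on (g) the weight is 57 less the opposing 42 gives net 15, which does reach 14, so (g) meets the standard.
  Stage 4 is satisfied; the union continues to bear the burden.
At Stage 5 the union must meet a prima facie showing (weight is at least 14): on (h) the weight is 99 less the opposing 85 gives net 14, ≥ 14, so (h) meets the standard.
  The union carries the last stage.
With every stage satisfied, the union prevails.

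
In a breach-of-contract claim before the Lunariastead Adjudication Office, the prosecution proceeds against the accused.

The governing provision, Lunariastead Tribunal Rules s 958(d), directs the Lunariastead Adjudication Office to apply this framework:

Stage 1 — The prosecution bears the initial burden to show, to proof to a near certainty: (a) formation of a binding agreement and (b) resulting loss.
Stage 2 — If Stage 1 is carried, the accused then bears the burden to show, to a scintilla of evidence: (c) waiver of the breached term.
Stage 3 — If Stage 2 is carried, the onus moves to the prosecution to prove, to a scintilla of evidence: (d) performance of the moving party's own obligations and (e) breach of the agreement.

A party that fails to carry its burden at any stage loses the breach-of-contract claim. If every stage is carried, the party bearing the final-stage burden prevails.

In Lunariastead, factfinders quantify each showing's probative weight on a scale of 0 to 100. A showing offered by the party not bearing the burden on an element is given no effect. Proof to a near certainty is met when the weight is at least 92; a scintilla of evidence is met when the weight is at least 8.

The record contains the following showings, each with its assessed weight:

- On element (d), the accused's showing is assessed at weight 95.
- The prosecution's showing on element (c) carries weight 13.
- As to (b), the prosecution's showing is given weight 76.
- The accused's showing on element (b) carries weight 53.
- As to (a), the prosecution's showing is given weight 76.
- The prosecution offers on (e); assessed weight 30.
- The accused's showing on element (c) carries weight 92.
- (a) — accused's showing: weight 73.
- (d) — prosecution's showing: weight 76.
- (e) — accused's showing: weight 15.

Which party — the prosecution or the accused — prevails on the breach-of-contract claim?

accused

At Stage 1 the prosecution must meet proof to a near certainty (weight is at least 92): on (a) the weight is 76 (the accused's 73 is given no effect), which does not reach 92, so (a) does not meet the standard; on (b) the weight is 76 (the accused's 53 is given no effect), which does not reach 92, so (b) does not meet the standard.
  Stage 1 not carried; the prosecution fails its burden.
So the accused prevails.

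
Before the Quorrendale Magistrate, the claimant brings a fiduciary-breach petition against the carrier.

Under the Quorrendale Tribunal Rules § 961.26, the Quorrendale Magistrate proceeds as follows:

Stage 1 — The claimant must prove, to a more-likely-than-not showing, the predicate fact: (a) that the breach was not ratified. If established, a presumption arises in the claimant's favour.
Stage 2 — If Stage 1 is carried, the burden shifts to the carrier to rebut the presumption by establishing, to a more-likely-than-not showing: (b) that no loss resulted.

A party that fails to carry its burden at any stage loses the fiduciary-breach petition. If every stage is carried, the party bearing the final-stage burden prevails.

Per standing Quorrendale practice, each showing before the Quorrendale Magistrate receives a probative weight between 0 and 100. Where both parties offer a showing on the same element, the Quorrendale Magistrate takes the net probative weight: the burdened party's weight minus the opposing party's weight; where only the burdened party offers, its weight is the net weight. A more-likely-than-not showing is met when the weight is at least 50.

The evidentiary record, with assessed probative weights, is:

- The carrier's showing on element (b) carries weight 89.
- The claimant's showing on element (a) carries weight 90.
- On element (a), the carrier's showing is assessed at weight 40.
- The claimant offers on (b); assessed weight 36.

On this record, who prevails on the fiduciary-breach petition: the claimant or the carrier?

Stage 1 (claimant, a more-likely-than-not showing, weight is at least 50): (a) net 90−40=50 ≥ 50 — meets.
  Stage 1 carried; the burden shifts to the carrier.
Stage 2 (carrier, a more-likely-than-not showing, weight is at least 50): (b) net 89−36=53 ≥ 50 — meets.
  All elements met at the final stage.
All stages carried — the carrier prevails.

carrier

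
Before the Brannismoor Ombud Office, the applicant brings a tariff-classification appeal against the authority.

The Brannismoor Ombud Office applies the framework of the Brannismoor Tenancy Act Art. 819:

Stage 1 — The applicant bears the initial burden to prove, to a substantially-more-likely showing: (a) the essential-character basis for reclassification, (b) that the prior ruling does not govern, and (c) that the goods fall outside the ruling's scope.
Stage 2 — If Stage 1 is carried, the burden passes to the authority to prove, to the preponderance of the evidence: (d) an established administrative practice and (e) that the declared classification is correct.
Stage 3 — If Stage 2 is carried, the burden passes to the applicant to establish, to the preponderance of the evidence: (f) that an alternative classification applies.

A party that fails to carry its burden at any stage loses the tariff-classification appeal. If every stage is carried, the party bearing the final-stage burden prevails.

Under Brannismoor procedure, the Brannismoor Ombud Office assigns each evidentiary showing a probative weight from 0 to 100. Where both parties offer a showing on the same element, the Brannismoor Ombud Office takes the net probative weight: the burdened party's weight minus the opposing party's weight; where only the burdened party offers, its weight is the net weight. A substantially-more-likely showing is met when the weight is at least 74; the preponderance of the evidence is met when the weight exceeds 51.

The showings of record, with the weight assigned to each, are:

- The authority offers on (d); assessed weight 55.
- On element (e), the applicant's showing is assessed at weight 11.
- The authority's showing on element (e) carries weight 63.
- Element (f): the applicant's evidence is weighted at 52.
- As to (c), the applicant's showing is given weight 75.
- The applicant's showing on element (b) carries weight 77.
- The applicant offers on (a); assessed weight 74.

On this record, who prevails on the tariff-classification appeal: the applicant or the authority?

Stage 1 (applicant, a substantially-more-likely showing, weight is at least 74): (a) 74 ≥ 74 — meets; (b) 77 ≥ 74 — meets; (c) 75 ≥ 74 — meets.
  Stage 1 is satisfied; the onus moves to the authority.
Stage 2 (authority, the preponderance of the evidence, weight exceeds 51): (d) 55 > 51 — meets; (e) net 63−11=52 > 51 — meets.
  Stage 2 carried; the burden shifts to the applicant.
Stage 3 (applicant, the preponderance of the evidence, weight exceeds 51): (f) 52 > 51 — meets.
  All elements met at the final stage.
All stages carried — the applicant prevails.

applicant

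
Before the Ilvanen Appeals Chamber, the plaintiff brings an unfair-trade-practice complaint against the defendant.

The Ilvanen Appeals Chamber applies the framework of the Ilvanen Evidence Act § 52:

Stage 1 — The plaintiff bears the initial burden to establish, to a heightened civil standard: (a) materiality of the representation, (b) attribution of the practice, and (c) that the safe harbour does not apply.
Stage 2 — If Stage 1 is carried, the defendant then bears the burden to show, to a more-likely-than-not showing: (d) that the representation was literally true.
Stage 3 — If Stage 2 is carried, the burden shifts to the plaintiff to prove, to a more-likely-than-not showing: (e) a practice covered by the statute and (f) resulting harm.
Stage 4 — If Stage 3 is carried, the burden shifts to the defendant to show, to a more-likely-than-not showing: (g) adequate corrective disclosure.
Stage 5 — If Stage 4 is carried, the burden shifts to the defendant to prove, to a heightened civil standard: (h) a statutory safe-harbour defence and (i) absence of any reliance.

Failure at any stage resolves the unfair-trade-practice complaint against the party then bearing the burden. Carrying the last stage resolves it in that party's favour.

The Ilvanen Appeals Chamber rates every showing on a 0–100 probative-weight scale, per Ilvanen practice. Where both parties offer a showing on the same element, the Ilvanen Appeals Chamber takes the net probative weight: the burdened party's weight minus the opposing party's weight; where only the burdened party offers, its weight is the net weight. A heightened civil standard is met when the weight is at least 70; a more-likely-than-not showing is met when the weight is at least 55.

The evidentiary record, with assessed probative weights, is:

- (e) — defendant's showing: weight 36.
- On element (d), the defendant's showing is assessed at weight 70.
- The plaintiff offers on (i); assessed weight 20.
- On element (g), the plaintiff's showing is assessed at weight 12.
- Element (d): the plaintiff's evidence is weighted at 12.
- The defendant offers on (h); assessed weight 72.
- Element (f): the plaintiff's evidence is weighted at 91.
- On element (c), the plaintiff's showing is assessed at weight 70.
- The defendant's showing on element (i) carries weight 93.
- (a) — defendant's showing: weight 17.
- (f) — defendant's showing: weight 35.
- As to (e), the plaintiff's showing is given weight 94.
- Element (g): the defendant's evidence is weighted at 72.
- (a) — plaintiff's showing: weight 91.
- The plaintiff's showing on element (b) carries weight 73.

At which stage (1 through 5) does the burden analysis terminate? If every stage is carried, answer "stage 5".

stage 5

At Stage 1 the plaintiff must meet a heightened civil standard (weight is at least 70): on (a) the weight is 91 less the opposing 17 gives net 74, ≥ 70, so (a) meets the standard; on (b) the weight is 73, ≥ 70, so (b) meets the standard; on (c) the weight is 70, ≥ 70, so (c) meets the standard.
  All elements met. The burden passes to the defendant.
At Stage 2 the defendant must meet a more-likely-than-not showing (weight is at least 55): on (d) the weight is 70 less the opposing 12 gives net 58, ≥ 55, so (d) meets the standard.
  Stage 2 is satisfied; the onus moves to the plaintiff.
At Stage 3 the plaintiff must meet a more-likely-than-not showing (weight is at least 55): on (e) the weight is 94 less the opposing 36 gives net 58, ≥ 55, so (e) meets the standard; on (f) the weight is 91 less the opposing 35 gives net 56, ≥ 55, so (f) meets the standard.
  The plaintiff carries Stage 3; the defendant now bears the burden.
At Stage 4 the defendant must meet a more-likely-than-not showing (weight is at least 55): on (g) the weight is 72 less the opposing 12 gives net 60, which does reach 55, so (g) meets the standard.
  All elements met. The defendant retains the burden for Stage 5.
At Stage 5 the defendant must meet a heightened civil standard (weight is at least 70): on (h) the weight is 72, which does reach 70, so (h) meets the standard; on (i) the weight is 93 less the opposing 20 gives net 73, ≥ 70, so (i) meets the standard.
  All elements met at the final stage.
Every stage carried; the defendant prevails.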